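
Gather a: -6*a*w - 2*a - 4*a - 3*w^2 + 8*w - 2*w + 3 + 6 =a*(-6*w - 6) - 3*w^2 + 6*w + 9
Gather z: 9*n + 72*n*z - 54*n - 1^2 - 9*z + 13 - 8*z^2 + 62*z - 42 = -45*n - 8*z^2 + z*(72*n + 53) - 30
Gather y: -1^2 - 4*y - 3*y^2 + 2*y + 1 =-3*y^2 - 2*y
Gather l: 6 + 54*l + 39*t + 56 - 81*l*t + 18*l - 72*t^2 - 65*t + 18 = l*(72 - 81*t) - 72*t^2 - 26*t + 80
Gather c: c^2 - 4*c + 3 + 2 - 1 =c^2 - 4*c + 4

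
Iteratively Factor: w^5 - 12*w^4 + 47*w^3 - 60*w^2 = (w)*(w^4 - 12*w^3 + 47*w^2 - 60*w) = w*(w - 3)*(w^3 - 9*w^2 + 20*w) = w*(w - 5)*(w - 3)*(w^2 - 4*w) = w^2*(w - 5)*(w - 3)*(w - 4)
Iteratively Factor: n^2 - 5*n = (n - 5)*(n)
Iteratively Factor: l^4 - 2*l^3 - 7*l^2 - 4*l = (l - 4)*(l^3 + 2*l^2 + l) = (l - 4)*(l + 1)*(l^2 + l) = l*(l - 4)*(l + 1)*(l + 1)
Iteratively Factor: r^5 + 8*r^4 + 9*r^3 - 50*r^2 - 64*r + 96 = (r + 4)*(r^4 + 4*r^3 - 7*r^2 - 22*r + 24) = (r + 4)^2*(r^3 - 7*r + 6) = (r + 3)*(r + 4)^2*(r^2 - 3*r + 2) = (r - 1)*(r + 3)*(r + 4)^2*(r - 2)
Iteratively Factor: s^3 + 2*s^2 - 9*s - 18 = (s - 3)*(s^2 + 5*s + 6) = (s - 3)*(s + 2)*(s + 3)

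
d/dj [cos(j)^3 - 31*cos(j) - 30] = (31 - 3*cos(j)^2)*sin(j)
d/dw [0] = 0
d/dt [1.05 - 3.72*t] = -3.72000000000000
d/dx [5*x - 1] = 5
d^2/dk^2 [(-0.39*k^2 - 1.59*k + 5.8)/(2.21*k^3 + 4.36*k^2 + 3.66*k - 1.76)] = (-3.809598*k^6 - 46.594314*k^5 + 266.93706*k^4 + 850.664612*k^3 + 850.847568*k^2 + 617.476416*k + 221.502304)/(10.793861*k^9 + 63.884028*k^8 + 179.661066*k^7 + 268.691584*k^6 + 195.7863*k^5 - 10.571856*k^4 - 98.947272*k^3 - 30.21216*k^2 + 34.011648*k - 5.451776)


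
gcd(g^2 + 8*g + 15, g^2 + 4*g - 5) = g + 5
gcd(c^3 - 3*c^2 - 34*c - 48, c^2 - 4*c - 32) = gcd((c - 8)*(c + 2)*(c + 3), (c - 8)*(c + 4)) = c - 8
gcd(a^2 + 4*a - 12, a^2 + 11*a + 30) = a + 6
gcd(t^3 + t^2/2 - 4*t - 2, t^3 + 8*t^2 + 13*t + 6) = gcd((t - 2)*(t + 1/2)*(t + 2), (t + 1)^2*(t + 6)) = 1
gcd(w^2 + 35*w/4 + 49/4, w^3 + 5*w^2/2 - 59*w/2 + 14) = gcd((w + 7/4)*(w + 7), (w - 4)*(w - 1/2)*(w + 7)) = w + 7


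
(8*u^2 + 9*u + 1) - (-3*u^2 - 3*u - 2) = 11*u^2 + 12*u + 3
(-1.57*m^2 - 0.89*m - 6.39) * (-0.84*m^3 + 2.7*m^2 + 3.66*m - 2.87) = 1.3188*m^5 - 3.4914*m^4 - 2.7816*m^3 - 16.0045*m^2 - 20.8331*m + 18.3393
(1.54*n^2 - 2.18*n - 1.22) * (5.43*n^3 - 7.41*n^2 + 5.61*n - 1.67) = 8.3622*n^5 - 23.2488*n^4 + 18.1686*n^3 - 5.7614*n^2 - 3.2036*n + 2.0374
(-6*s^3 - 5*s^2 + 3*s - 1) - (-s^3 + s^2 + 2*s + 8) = -5*s^3 - 6*s^2 + s - 9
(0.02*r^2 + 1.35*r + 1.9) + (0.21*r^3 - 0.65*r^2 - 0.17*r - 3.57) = 0.21*r^3 - 0.63*r^2 + 1.18*r - 1.67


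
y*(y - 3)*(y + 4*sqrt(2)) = y^3 - 3*y^2 + 4*sqrt(2)*y^2 - 12*sqrt(2)*y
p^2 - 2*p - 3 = (p - 3)*(p + 1)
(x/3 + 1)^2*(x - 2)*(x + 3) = x^4/9 + 7*x^3/9 + x^2 - 3*x - 6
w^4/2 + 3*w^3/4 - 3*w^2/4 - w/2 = w*(w/2 + 1/4)*(w - 1)*(w + 2)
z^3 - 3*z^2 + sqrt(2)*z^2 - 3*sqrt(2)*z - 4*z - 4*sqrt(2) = (z - 4)*(z + 1)*(z + sqrt(2))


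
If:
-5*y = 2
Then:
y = -2/5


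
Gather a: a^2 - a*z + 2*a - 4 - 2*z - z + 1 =a^2 + a*(2 - z) - 3*z - 3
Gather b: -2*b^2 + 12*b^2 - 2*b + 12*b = 10*b^2 + 10*b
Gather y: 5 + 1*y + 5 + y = 2*y + 10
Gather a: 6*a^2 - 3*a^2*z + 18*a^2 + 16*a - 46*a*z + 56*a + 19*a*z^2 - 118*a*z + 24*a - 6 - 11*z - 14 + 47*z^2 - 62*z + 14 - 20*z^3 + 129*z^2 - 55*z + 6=a^2*(24 - 3*z) + a*(19*z^2 - 164*z + 96) - 20*z^3 + 176*z^2 - 128*z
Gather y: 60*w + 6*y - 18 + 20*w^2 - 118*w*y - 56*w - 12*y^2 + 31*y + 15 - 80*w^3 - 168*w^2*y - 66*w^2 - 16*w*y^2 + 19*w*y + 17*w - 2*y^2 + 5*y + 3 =-80*w^3 - 46*w^2 + 21*w + y^2*(-16*w - 14) + y*(-168*w^2 - 99*w + 42)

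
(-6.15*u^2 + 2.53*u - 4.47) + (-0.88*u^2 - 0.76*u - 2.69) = -7.03*u^2 + 1.77*u - 7.16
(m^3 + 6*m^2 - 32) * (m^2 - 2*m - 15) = m^5 + 4*m^4 - 27*m^3 - 122*m^2 + 64*m + 480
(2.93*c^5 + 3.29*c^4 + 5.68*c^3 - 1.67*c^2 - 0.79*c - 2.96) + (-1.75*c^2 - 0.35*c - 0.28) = 2.93*c^5 + 3.29*c^4 + 5.68*c^3 - 3.42*c^2 - 1.14*c - 3.24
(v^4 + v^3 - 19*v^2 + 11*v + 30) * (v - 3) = v^5 - 2*v^4 - 22*v^3 + 68*v^2 - 3*v - 90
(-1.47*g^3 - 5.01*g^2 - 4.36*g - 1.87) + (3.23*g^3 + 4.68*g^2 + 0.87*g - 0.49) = 1.76*g^3 - 0.33*g^2 - 3.49*g - 2.36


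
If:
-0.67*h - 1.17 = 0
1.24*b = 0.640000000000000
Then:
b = 0.52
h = -1.75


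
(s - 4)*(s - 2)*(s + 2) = s^3 - 4*s^2 - 4*s + 16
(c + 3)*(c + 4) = c^2 + 7*c + 12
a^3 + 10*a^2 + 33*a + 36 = (a + 3)^2*(a + 4)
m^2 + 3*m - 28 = (m - 4)*(m + 7)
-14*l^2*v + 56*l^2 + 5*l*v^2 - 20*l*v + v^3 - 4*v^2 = (-2*l + v)*(7*l + v)*(v - 4)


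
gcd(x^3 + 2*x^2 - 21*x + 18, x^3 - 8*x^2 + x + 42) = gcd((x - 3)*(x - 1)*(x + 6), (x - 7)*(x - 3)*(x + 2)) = x - 3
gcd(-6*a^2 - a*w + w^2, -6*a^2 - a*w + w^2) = -6*a^2 - a*w + w^2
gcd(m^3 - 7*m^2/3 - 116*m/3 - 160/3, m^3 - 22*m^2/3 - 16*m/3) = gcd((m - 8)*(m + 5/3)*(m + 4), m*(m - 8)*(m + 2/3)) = m - 8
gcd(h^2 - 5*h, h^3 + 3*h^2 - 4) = 1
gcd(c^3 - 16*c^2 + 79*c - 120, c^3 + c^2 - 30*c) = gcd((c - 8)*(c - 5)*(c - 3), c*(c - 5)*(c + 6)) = c - 5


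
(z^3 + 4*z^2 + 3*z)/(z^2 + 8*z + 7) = z*(z + 3)/(z + 7)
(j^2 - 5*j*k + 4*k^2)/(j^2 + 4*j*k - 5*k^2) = (j - 4*k)/(j + 5*k)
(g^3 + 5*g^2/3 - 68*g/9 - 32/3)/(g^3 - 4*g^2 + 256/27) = 3*(g + 3)/(3*g - 8)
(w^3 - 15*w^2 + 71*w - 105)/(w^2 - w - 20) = (w^2 - 10*w + 21)/(w + 4)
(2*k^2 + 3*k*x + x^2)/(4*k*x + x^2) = (2*k^2 + 3*k*x + x^2)/(x*(4*k + x))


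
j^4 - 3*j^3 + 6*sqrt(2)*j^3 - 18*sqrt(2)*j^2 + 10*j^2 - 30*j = j*(j - 3)*(j + sqrt(2))*(j + 5*sqrt(2))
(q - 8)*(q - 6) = q^2 - 14*q + 48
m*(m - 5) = m^2 - 5*m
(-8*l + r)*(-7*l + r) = 56*l^2 - 15*l*r + r^2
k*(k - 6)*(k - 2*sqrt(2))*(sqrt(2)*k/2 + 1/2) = sqrt(2)*k^4/2 - 3*sqrt(2)*k^3 - 3*k^3/2 - sqrt(2)*k^2 + 9*k^2 + 6*sqrt(2)*k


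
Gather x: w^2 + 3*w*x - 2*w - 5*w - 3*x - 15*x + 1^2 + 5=w^2 - 7*w + x*(3*w - 18) + 6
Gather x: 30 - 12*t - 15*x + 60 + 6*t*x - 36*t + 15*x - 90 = 6*t*x - 48*t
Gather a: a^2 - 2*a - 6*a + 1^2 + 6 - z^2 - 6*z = a^2 - 8*a - z^2 - 6*z + 7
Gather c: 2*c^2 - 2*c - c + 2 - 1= 2*c^2 - 3*c + 1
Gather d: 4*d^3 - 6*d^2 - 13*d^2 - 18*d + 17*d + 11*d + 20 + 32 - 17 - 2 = 4*d^3 - 19*d^2 + 10*d + 33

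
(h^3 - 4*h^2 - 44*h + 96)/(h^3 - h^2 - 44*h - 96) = (h^2 + 4*h - 12)/(h^2 + 7*h + 12)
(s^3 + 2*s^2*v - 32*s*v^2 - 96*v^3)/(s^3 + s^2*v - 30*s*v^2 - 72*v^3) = (s + 4*v)/(s + 3*v)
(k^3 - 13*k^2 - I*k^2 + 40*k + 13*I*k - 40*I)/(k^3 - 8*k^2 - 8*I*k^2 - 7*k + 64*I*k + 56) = (k - 5)/(k - 7*I)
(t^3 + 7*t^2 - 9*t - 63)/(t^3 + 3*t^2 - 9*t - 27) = (t + 7)/(t + 3)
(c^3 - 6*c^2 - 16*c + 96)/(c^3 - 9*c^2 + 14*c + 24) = (c + 4)/(c + 1)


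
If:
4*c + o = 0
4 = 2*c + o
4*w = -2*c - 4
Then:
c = -2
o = 8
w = 0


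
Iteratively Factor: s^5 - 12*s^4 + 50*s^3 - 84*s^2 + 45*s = (s)*(s^4 - 12*s^3 + 50*s^2 - 84*s + 45) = s*(s - 5)*(s^3 - 7*s^2 + 15*s - 9) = s*(s - 5)*(s - 3)*(s^2 - 4*s + 3) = s*(s - 5)*(s - 3)*(s - 1)*(s - 3)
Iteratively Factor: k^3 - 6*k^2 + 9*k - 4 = (k - 1)*(k^2 - 5*k + 4) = (k - 1)^2*(k - 4)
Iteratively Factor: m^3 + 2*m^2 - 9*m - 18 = (m + 2)*(m^2 - 9) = (m - 3)*(m + 2)*(m + 3)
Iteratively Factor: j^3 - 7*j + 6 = (j - 2)*(j^2 + 2*j - 3) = (j - 2)*(j + 3)*(j - 1)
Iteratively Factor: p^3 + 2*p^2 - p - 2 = (p + 1)*(p^2 + p - 2) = (p + 1)*(p + 2)*(p - 1)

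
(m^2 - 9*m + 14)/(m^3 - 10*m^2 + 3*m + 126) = (m - 2)/(m^2 - 3*m - 18)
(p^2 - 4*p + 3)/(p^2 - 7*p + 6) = (p - 3)/(p - 6)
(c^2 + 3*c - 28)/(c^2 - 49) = (c - 4)/(c - 7)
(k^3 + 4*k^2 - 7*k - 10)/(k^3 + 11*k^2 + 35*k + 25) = (k - 2)/(k + 5)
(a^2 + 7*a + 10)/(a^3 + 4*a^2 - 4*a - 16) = (a + 5)/(a^2 + 2*a - 8)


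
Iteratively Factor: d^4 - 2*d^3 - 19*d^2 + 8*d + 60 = (d - 5)*(d^3 + 3*d^2 - 4*d - 12) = (d - 5)*(d + 2)*(d^2 + d - 6) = (d - 5)*(d - 2)*(d + 2)*(d + 3)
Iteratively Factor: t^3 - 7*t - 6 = (t + 2)*(t^2 - 2*t - 3) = (t - 3)*(t + 2)*(t + 1)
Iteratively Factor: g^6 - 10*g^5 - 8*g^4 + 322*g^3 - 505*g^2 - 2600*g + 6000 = (g + 4)*(g^5 - 14*g^4 + 48*g^3 + 130*g^2 - 1025*g + 1500) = (g + 4)^2*(g^4 - 18*g^3 + 120*g^2 - 350*g + 375) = (g - 3)*(g + 4)^2*(g^3 - 15*g^2 + 75*g - 125) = (g - 5)*(g - 3)*(g + 4)^2*(g^2 - 10*g + 25) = (g - 5)^2*(g - 3)*(g + 4)^2*(g - 5)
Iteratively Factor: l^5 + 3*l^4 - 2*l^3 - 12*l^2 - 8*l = (l + 2)*(l^4 + l^3 - 4*l^2 - 4*l) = (l + 1)*(l + 2)*(l^3 - 4*l) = (l - 2)*(l + 1)*(l + 2)*(l^2 + 2*l) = l*(l - 2)*(l + 1)*(l + 2)*(l + 2)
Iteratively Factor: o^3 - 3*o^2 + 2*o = (o)*(o^2 - 3*o + 2) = o*(o - 2)*(o - 1)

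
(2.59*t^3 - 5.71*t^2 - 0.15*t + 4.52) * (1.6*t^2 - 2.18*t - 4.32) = 4.144*t^5 - 14.7822*t^4 + 1.019*t^3 + 32.2262*t^2 - 9.2056*t - 19.5264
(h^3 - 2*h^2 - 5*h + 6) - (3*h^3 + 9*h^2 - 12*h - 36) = -2*h^3 - 11*h^2 + 7*h + 42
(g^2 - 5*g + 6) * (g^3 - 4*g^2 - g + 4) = g^5 - 9*g^4 + 25*g^3 - 15*g^2 - 26*g + 24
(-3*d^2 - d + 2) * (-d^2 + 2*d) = 3*d^4 - 5*d^3 - 4*d^2 + 4*d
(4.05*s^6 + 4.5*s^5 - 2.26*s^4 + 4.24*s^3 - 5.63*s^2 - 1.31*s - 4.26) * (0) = 0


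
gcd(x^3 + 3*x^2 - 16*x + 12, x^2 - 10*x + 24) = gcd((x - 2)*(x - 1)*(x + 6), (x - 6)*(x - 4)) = 1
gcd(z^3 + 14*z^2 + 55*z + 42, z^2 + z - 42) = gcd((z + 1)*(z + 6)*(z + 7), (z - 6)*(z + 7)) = z + 7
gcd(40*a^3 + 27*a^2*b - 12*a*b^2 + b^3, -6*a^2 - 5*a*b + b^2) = a + b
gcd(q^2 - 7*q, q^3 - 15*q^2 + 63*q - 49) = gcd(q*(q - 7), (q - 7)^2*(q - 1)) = q - 7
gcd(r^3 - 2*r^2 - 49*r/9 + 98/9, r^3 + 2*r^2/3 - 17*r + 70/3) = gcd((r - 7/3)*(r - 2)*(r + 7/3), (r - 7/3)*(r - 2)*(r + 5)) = r^2 - 13*r/3 + 14/3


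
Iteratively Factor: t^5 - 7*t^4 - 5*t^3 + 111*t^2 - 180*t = (t - 3)*(t^4 - 4*t^3 - 17*t^2 + 60*t) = (t - 3)*(t + 4)*(t^3 - 8*t^2 + 15*t) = (t - 3)^2*(t + 4)*(t^2 - 5*t) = (t - 5)*(t - 3)^2*(t + 4)*(t)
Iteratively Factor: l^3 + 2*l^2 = (l)*(l^2 + 2*l) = l^2*(l + 2)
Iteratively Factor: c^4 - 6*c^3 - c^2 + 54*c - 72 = (c - 2)*(c^3 - 4*c^2 - 9*c + 36) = (c - 4)*(c - 2)*(c^2 - 9) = (c - 4)*(c - 2)*(c + 3)*(c - 3)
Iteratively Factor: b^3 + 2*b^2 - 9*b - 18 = (b + 3)*(b^2 - b - 6) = (b - 3)*(b + 3)*(b + 2)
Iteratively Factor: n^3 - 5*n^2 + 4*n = (n - 4)*(n^2 - n) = n*(n - 4)*(n - 1)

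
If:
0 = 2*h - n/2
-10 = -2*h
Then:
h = 5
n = 20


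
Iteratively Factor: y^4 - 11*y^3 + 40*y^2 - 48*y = (y - 4)*(y^3 - 7*y^2 + 12*y) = y*(y - 4)*(y^2 - 7*y + 12) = y*(y - 4)^2*(y - 3)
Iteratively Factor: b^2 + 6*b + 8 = (b + 4)*(b + 2)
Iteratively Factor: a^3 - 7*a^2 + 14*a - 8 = (a - 4)*(a^2 - 3*a + 2) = (a - 4)*(a - 1)*(a - 2)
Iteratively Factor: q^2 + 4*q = (q + 4)*(q)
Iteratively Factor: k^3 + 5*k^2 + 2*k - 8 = (k + 4)*(k^2 + k - 2) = (k + 2)*(k + 4)*(k - 1)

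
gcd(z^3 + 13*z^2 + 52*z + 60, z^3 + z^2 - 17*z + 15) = z + 5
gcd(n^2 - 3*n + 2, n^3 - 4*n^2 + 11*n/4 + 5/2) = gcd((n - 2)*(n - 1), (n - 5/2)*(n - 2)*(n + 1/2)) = n - 2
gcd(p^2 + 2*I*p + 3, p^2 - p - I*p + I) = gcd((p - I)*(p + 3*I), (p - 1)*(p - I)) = p - I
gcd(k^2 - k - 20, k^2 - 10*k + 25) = k - 5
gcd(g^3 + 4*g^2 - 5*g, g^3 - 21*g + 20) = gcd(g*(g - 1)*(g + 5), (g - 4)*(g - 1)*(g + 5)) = g^2 + 4*g - 5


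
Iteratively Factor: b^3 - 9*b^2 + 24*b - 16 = (b - 4)*(b^2 - 5*b + 4) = (b - 4)^2*(b - 1)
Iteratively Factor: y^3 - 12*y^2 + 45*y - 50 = (y - 5)*(y^2 - 7*y + 10) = (y - 5)^2*(y - 2)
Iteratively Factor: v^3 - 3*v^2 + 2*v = (v)*(v^2 - 3*v + 2) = v*(v - 1)*(v - 2)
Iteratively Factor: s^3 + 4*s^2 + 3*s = (s + 1)*(s^2 + 3*s) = (s + 1)*(s + 3)*(s)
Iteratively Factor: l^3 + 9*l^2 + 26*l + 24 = (l + 4)*(l^2 + 5*l + 6) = (l + 3)*(l + 4)*(l + 2)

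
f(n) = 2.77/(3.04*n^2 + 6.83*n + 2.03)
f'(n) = 2.77*(-6.08*n - 6.83)/(3.04*n^2 + 6.83*n + 2.03)^2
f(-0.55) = -3.43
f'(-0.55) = -14.83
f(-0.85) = -1.75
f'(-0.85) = -1.85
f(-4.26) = 0.10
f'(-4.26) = 0.07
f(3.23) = 0.05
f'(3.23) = -0.02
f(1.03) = 0.23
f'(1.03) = -0.24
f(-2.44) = 0.80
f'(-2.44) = 1.85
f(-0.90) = -1.67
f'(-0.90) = -1.37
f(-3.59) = 0.17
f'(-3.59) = 0.15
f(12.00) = 0.01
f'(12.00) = -0.00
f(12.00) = 0.01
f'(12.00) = -0.00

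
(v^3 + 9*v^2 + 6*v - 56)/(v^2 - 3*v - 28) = (v^2 + 5*v - 14)/(v - 7)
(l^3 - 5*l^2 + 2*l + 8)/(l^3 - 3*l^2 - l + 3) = (l^2 - 6*l + 8)/(l^2 - 4*l + 3)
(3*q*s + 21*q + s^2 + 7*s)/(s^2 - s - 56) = (3*q + s)/(s - 8)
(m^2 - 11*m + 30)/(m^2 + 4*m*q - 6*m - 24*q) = (m - 5)/(m + 4*q)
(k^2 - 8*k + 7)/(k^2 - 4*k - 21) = (k - 1)/(k + 3)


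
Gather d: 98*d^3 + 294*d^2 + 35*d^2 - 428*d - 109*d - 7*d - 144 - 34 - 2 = 98*d^3 + 329*d^2 - 544*d - 180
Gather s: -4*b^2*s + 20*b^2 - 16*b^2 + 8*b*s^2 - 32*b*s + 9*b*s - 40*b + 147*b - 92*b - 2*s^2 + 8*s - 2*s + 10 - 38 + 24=4*b^2 + 15*b + s^2*(8*b - 2) + s*(-4*b^2 - 23*b + 6) - 4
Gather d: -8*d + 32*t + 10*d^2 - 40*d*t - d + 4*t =10*d^2 + d*(-40*t - 9) + 36*t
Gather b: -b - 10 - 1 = -b - 11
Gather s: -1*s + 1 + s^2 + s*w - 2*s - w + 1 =s^2 + s*(w - 3) - w + 2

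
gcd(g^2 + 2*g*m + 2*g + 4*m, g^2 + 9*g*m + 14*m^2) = g + 2*m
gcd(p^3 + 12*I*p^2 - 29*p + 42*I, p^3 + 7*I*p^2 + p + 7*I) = p^2 + 6*I*p + 7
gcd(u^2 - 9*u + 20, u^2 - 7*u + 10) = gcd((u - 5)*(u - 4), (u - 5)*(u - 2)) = u - 5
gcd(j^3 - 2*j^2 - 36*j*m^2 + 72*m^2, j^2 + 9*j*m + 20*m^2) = 1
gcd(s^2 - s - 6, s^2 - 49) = 1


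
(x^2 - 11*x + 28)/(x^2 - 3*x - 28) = (x - 4)/(x + 4)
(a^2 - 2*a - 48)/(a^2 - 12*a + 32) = (a + 6)/(a - 4)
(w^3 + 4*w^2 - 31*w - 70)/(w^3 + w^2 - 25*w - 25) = (w^2 + 9*w + 14)/(w^2 + 6*w + 5)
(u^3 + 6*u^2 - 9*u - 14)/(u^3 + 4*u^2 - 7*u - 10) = (u + 7)/(u + 5)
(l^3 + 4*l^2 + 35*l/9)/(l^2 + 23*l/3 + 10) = l*(3*l + 7)/(3*(l + 6))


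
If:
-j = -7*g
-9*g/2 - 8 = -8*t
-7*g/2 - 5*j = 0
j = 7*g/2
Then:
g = 0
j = 0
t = 1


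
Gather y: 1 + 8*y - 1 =8*y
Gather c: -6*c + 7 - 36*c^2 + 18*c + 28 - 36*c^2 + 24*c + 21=-72*c^2 + 36*c + 56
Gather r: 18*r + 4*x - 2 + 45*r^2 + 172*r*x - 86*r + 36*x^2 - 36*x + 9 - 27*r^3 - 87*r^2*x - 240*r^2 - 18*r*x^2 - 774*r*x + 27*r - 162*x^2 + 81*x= -27*r^3 + r^2*(-87*x - 195) + r*(-18*x^2 - 602*x - 41) - 126*x^2 + 49*x + 7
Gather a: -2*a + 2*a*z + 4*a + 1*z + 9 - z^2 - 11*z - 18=a*(2*z + 2) - z^2 - 10*z - 9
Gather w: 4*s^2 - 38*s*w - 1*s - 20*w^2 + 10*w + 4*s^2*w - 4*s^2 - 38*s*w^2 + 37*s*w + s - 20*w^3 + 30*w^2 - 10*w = -20*w^3 + w^2*(10 - 38*s) + w*(4*s^2 - s)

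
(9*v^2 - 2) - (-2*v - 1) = 9*v^2 + 2*v - 1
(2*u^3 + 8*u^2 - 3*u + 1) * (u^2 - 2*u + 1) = 2*u^5 + 4*u^4 - 17*u^3 + 15*u^2 - 5*u + 1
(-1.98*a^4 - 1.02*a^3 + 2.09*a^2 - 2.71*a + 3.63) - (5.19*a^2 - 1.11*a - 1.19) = -1.98*a^4 - 1.02*a^3 - 3.1*a^2 - 1.6*a + 4.82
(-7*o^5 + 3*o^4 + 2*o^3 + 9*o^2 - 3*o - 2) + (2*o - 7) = -7*o^5 + 3*o^4 + 2*o^3 + 9*o^2 - o - 9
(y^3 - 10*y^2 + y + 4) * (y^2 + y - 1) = y^5 - 9*y^4 - 10*y^3 + 15*y^2 + 3*y - 4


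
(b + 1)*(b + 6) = b^2 + 7*b + 6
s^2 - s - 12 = (s - 4)*(s + 3)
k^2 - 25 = (k - 5)*(k + 5)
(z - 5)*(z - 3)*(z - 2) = z^3 - 10*z^2 + 31*z - 30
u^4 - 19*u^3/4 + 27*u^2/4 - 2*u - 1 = (u - 2)^2*(u - 1)*(u + 1/4)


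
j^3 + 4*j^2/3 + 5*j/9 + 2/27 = (j + 1/3)^2*(j + 2/3)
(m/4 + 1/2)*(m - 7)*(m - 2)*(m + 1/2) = m^4/4 - 13*m^3/8 - 15*m^2/8 + 13*m/2 + 7/2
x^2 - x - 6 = (x - 3)*(x + 2)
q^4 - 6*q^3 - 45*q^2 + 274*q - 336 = (q - 8)*(q - 3)*(q - 2)*(q + 7)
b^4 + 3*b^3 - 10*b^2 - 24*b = b*(b - 3)*(b + 2)*(b + 4)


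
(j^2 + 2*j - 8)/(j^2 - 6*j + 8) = (j + 4)/(j - 4)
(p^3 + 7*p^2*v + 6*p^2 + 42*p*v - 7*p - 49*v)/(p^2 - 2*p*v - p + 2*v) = (p^2 + 7*p*v + 7*p + 49*v)/(p - 2*v)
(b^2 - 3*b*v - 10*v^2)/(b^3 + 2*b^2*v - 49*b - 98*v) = (b - 5*v)/(b^2 - 49)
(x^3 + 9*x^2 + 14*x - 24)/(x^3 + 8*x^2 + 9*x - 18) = (x + 4)/(x + 3)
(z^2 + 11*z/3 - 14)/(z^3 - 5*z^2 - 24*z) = (-z^2 - 11*z/3 + 14)/(z*(-z^2 + 5*z + 24))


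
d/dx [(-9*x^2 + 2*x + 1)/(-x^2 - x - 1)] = (11*x^2 + 20*x - 1)/(x^4 + 2*x^3 + 3*x^2 + 2*x + 1)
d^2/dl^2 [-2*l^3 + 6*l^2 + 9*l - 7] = 12 - 12*l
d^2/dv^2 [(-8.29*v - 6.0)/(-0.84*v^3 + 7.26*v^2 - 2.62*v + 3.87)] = (35.096544*v^5 - 252.531216*v^4 + 251.956344*v^3 + 2300.091984*v^2 - 1965.239388*v - 86.670348)/(0.592704*v^9 - 15.367968*v^8 + 138.369168*v^7 - 486.71604*v^6 + 573.184872*v^5 - 812.544444*v^4 + 497.39878*v^3 - 405.892566*v^2 + 117.718434*v - 57.960603)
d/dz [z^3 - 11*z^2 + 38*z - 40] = 3*z^2 - 22*z + 38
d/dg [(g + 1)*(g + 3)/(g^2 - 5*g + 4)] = (-9*g^2 + 2*g + 31)/(g^4 - 10*g^3 + 33*g^2 - 40*g + 16)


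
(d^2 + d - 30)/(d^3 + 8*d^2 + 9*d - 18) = (d - 5)/(d^2 + 2*d - 3)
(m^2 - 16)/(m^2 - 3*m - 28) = (m - 4)/(m - 7)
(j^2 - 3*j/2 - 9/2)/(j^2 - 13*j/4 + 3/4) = 2*(2*j + 3)/(4*j - 1)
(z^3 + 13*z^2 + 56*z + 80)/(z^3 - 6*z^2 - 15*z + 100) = (z^2 + 9*z + 20)/(z^2 - 10*z + 25)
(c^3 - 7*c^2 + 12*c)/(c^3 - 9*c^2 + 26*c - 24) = c/(c - 2)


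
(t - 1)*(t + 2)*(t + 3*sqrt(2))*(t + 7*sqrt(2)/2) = t^4 + t^3 + 13*sqrt(2)*t^3/2 + 13*sqrt(2)*t^2/2 + 19*t^2 - 13*sqrt(2)*t + 21*t - 42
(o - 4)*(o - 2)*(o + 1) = o^3 - 5*o^2 + 2*o + 8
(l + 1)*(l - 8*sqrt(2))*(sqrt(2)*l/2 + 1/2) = sqrt(2)*l^3/2 - 15*l^2/2 + sqrt(2)*l^2/2 - 15*l/2 - 4*sqrt(2)*l - 4*sqrt(2)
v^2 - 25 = (v - 5)*(v + 5)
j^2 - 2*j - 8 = (j - 4)*(j + 2)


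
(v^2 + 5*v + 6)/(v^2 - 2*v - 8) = (v + 3)/(v - 4)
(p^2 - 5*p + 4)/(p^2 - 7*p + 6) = (p - 4)/(p - 6)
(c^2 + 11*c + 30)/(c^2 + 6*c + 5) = (c + 6)/(c + 1)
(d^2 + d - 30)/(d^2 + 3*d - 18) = (d - 5)/(d - 3)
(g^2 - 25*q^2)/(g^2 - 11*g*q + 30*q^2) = (-g - 5*q)/(-g + 6*q)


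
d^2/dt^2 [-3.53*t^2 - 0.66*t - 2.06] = -7.06000000000000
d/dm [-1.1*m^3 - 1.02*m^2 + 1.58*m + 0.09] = -3.3*m^2 - 2.04*m + 1.58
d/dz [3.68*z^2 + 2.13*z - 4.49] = 7.36*z + 2.13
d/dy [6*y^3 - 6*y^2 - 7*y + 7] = 18*y^2 - 12*y - 7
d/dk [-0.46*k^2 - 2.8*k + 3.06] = -0.92*k - 2.8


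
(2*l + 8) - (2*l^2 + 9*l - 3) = -2*l^2 - 7*l + 11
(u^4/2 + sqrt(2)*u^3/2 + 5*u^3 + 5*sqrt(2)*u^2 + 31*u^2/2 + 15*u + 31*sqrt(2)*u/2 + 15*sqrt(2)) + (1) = u^4/2 + sqrt(2)*u^3/2 + 5*u^3 + 5*sqrt(2)*u^2 + 31*u^2/2 + 15*u + 31*sqrt(2)*u/2 + 1 + 15*sqrt(2)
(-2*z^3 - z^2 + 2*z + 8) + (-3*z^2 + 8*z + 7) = -2*z^3 - 4*z^2 + 10*z + 15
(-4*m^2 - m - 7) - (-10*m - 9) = -4*m^2 + 9*m + 2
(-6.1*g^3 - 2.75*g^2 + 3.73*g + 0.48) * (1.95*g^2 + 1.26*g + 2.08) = -11.895*g^5 - 13.0485*g^4 - 8.8795*g^3 - 0.0842000000000009*g^2 + 8.3632*g + 0.9984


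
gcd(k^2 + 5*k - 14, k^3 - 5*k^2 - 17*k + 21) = 1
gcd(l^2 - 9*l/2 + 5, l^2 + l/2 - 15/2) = l - 5/2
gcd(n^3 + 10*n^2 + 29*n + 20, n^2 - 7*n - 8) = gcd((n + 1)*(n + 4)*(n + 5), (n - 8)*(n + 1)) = n + 1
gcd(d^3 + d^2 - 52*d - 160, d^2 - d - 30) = d + 5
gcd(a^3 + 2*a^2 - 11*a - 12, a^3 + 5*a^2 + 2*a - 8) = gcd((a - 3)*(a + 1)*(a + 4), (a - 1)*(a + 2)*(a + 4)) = a + 4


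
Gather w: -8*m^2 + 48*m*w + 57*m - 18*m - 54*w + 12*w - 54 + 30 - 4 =-8*m^2 + 39*m + w*(48*m - 42) - 28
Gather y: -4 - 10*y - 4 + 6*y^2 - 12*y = 6*y^2 - 22*y - 8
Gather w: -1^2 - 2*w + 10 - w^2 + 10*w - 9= -w^2 + 8*w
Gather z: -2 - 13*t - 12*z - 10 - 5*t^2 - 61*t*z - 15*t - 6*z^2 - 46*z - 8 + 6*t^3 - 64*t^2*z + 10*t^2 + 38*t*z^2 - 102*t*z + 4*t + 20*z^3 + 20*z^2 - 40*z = 6*t^3 + 5*t^2 - 24*t + 20*z^3 + z^2*(38*t + 14) + z*(-64*t^2 - 163*t - 98) - 20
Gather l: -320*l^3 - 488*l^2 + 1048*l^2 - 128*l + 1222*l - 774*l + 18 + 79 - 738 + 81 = -320*l^3 + 560*l^2 + 320*l - 560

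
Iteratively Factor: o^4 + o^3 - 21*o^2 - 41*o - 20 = (o - 5)*(o^3 + 6*o^2 + 9*o + 4) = (o - 5)*(o + 1)*(o^2 + 5*o + 4) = (o - 5)*(o + 1)^2*(o + 4)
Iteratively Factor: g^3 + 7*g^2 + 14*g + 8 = (g + 2)*(g^2 + 5*g + 4) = (g + 1)*(g + 2)*(g + 4)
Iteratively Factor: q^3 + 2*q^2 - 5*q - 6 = (q - 2)*(q^2 + 4*q + 3) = (q - 2)*(q + 3)*(q + 1)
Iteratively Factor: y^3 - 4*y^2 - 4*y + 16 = (y - 2)*(y^2 - 2*y - 8) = (y - 4)*(y - 2)*(y + 2)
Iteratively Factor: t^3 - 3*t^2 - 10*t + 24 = (t - 4)*(t^2 + t - 6) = (t - 4)*(t + 3)*(t - 2)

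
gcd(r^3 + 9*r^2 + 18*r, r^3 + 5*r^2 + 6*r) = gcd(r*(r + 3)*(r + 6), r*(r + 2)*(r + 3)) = r^2 + 3*r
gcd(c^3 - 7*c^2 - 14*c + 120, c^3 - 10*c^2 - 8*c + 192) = c^2 - 2*c - 24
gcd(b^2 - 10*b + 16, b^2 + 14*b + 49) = 1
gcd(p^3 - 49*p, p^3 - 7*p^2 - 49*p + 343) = p^2 - 49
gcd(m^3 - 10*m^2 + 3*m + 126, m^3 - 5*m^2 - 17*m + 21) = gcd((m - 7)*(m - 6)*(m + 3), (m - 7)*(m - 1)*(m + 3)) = m^2 - 4*m - 21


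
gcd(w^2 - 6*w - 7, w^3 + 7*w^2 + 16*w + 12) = 1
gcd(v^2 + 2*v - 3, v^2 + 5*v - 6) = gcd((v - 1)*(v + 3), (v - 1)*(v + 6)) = v - 1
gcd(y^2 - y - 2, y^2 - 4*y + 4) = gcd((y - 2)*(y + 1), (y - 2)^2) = y - 2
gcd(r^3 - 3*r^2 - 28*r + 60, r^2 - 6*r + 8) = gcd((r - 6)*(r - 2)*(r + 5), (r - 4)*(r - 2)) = r - 2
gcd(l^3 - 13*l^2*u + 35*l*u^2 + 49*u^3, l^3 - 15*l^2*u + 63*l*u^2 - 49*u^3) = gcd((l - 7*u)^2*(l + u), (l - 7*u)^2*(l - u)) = l^2 - 14*l*u + 49*u^2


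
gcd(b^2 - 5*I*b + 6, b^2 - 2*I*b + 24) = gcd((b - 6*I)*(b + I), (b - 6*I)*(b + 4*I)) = b - 6*I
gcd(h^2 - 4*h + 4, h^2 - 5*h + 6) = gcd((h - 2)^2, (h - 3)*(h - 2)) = h - 2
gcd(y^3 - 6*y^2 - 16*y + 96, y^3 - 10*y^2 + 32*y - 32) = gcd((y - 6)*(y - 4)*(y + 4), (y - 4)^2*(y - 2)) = y - 4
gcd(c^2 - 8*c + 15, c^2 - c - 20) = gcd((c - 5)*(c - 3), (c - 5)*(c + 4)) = c - 5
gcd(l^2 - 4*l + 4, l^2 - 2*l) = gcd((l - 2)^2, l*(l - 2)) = l - 2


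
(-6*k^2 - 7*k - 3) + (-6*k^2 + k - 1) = -12*k^2 - 6*k - 4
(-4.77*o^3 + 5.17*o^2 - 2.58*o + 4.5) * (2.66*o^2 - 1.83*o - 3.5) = -12.6882*o^5 + 22.4813*o^4 + 0.3711*o^3 - 1.4036*o^2 + 0.795000000000002*o - 15.75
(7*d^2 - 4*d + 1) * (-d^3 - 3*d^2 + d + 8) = -7*d^5 - 17*d^4 + 18*d^3 + 49*d^2 - 31*d + 8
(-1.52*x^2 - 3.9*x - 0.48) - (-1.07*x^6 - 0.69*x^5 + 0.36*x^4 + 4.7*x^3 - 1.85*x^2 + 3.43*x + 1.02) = 1.07*x^6 + 0.69*x^5 - 0.36*x^4 - 4.7*x^3 + 0.33*x^2 - 7.33*x - 1.5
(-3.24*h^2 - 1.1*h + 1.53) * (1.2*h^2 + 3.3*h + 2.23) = -3.888*h^4 - 12.012*h^3 - 9.0192*h^2 + 2.596*h + 3.4119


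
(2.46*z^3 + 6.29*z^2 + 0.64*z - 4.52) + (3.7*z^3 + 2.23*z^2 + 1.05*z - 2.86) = 6.16*z^3 + 8.52*z^2 + 1.69*z - 7.38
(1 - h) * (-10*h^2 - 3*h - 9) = 10*h^3 - 7*h^2 + 6*h - 9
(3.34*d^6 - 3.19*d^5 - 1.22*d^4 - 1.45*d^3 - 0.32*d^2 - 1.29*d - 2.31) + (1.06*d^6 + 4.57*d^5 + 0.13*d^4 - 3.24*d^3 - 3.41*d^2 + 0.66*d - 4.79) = 4.4*d^6 + 1.38*d^5 - 1.09*d^4 - 4.69*d^3 - 3.73*d^2 - 0.63*d - 7.1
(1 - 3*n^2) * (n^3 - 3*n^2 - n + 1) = -3*n^5 + 9*n^4 + 4*n^3 - 6*n^2 - n + 1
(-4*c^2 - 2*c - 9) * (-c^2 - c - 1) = 4*c^4 + 6*c^3 + 15*c^2 + 11*c + 9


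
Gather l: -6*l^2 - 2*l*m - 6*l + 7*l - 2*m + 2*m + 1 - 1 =-6*l^2 + l*(1 - 2*m)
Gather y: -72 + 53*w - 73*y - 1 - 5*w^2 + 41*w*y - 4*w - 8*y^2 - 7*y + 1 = -5*w^2 + 49*w - 8*y^2 + y*(41*w - 80) - 72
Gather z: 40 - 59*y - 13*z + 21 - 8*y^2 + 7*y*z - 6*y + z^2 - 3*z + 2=-8*y^2 - 65*y + z^2 + z*(7*y - 16) + 63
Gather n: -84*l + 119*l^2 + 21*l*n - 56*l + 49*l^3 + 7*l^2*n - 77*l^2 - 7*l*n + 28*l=49*l^3 + 42*l^2 - 112*l + n*(7*l^2 + 14*l)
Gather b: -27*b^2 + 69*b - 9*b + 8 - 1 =-27*b^2 + 60*b + 7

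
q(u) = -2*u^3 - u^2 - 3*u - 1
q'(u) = -6*u^2 - 2*u - 3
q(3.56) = -114.59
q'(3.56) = -86.16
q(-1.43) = 7.09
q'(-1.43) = -12.41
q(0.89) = -5.87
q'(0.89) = -9.53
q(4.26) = -186.55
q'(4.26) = -120.41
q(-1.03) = 3.21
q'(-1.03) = -7.31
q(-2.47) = 30.45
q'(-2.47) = -34.67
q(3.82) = -138.54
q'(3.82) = -98.19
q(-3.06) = 56.12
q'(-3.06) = -53.06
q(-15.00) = 6569.00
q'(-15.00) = -1323.00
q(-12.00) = 3347.00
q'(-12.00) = -843.00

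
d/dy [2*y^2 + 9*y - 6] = 4*y + 9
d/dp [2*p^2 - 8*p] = 4*p - 8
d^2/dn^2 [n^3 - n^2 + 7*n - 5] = 6*n - 2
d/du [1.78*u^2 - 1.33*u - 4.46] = 3.56*u - 1.33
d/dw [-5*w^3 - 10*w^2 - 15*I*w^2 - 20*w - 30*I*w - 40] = -15*w^2 - w*(20 + 30*I) - 20 - 30*I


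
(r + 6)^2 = r^2 + 12*r + 36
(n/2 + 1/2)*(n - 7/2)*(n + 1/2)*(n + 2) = n^4/2 - 35*n^2/8 - 45*n/8 - 7/4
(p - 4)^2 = p^2 - 8*p + 16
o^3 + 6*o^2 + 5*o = o*(o + 1)*(o + 5)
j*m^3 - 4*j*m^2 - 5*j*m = m*(m - 5)*(j*m + j)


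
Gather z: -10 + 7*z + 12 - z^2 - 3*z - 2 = -z^2 + 4*z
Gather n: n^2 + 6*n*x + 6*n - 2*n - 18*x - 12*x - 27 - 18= n^2 + n*(6*x + 4) - 30*x - 45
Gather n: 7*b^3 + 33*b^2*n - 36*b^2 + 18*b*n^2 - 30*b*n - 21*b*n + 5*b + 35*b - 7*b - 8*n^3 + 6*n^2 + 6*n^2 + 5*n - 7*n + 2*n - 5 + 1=7*b^3 - 36*b^2 + 33*b - 8*n^3 + n^2*(18*b + 12) + n*(33*b^2 - 51*b) - 4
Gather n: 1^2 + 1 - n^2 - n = -n^2 - n + 2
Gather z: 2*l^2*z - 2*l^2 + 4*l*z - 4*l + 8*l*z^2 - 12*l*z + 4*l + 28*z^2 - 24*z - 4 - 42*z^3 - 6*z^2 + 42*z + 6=-2*l^2 - 42*z^3 + z^2*(8*l + 22) + z*(2*l^2 - 8*l + 18) + 2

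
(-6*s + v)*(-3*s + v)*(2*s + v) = 36*s^3 - 7*s*v^2 + v^3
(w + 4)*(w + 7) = w^2 + 11*w + 28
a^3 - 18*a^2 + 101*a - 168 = (a - 8)*(a - 7)*(a - 3)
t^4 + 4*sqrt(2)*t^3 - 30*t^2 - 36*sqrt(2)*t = t*(t - 3*sqrt(2))*(t + sqrt(2))*(t + 6*sqrt(2))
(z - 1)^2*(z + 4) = z^3 + 2*z^2 - 7*z + 4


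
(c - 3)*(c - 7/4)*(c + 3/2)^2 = c^4 - 7*c^3/4 - 27*c^2/4 + 81*c/16 + 189/16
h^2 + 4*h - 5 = (h - 1)*(h + 5)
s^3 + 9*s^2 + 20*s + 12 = (s + 1)*(s + 2)*(s + 6)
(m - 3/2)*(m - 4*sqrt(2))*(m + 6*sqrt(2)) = m^3 - 3*m^2/2 + 2*sqrt(2)*m^2 - 48*m - 3*sqrt(2)*m + 72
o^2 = o^2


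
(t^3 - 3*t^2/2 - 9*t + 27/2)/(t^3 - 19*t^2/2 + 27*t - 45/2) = (t + 3)/(t - 5)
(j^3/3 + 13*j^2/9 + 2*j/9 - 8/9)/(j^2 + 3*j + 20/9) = (3*j^3 + 13*j^2 + 2*j - 8)/(9*j^2 + 27*j + 20)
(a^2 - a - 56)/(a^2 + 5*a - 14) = (a - 8)/(a - 2)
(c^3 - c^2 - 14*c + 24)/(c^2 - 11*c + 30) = (c^3 - c^2 - 14*c + 24)/(c^2 - 11*c + 30)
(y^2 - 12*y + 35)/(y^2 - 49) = (y - 5)/(y + 7)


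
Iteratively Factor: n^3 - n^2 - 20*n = (n)*(n^2 - n - 20) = n*(n + 4)*(n - 5)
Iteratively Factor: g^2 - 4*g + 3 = (g - 3)*(g - 1)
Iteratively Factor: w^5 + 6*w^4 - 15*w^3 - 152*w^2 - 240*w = (w + 4)*(w^4 + 2*w^3 - 23*w^2 - 60*w) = (w + 3)*(w + 4)*(w^3 - w^2 - 20*w) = w*(w + 3)*(w + 4)*(w^2 - w - 20) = w*(w + 3)*(w + 4)^2*(w - 5)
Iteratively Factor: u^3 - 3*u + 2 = (u + 2)*(u^2 - 2*u + 1) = (u - 1)*(u + 2)*(u - 1)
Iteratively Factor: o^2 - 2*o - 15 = (o - 5)*(o + 3)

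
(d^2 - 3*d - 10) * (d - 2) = d^3 - 5*d^2 - 4*d + 20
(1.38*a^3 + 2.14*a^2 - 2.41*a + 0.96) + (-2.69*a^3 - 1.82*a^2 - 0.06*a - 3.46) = -1.31*a^3 + 0.32*a^2 - 2.47*a - 2.5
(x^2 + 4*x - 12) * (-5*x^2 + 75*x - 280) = -5*x^4 + 55*x^3 + 80*x^2 - 2020*x + 3360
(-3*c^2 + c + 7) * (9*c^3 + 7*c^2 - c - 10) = -27*c^5 - 12*c^4 + 73*c^3 + 78*c^2 - 17*c - 70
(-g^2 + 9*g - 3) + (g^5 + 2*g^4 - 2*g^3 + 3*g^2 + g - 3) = g^5 + 2*g^4 - 2*g^3 + 2*g^2 + 10*g - 6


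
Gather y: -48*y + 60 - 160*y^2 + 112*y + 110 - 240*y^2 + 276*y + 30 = -400*y^2 + 340*y + 200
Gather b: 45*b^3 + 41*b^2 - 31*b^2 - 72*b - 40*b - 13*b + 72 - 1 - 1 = 45*b^3 + 10*b^2 - 125*b + 70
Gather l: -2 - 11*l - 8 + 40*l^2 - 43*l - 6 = 40*l^2 - 54*l - 16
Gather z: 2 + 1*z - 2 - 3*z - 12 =-2*z - 12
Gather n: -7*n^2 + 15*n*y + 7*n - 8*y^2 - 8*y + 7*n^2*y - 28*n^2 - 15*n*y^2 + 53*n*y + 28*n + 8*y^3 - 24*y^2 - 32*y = n^2*(7*y - 35) + n*(-15*y^2 + 68*y + 35) + 8*y^3 - 32*y^2 - 40*y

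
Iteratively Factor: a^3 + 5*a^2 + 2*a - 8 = (a - 1)*(a^2 + 6*a + 8) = (a - 1)*(a + 2)*(a + 4)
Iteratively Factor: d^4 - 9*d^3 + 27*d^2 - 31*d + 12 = (d - 3)*(d^3 - 6*d^2 + 9*d - 4) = (d - 3)*(d - 1)*(d^2 - 5*d + 4) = (d - 4)*(d - 3)*(d - 1)*(d - 1)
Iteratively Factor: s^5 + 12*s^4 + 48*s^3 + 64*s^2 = (s)*(s^4 + 12*s^3 + 48*s^2 + 64*s) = s*(s + 4)*(s^3 + 8*s^2 + 16*s) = s*(s + 4)^2*(s^2 + 4*s) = s*(s + 4)^3*(s)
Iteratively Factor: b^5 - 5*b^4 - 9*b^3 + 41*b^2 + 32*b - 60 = (b - 3)*(b^4 - 2*b^3 - 15*b^2 - 4*b + 20) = (b - 3)*(b - 1)*(b^3 - b^2 - 16*b - 20) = (b - 5)*(b - 3)*(b - 1)*(b^2 + 4*b + 4) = (b - 5)*(b - 3)*(b - 1)*(b + 2)*(b + 2)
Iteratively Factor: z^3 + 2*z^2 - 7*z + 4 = (z - 1)*(z^2 + 3*z - 4) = (z - 1)^2*(z + 4)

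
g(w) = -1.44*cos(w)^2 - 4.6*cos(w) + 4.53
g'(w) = 2.88*sin(w)*cos(w) + 4.6*sin(w)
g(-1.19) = 2.62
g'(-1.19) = -5.26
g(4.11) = 6.67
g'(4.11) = -2.45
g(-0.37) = -1.01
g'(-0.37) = -2.63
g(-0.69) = 0.13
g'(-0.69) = -4.34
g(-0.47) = -0.72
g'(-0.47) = -3.25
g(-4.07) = 6.77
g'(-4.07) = 2.30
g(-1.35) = 3.45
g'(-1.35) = -5.10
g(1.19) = 2.62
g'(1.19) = 5.26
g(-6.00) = -1.21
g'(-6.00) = 2.06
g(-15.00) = 7.19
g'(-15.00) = -1.57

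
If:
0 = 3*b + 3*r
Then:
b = -r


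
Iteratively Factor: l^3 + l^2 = (l)*(l^2 + l) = l*(l + 1)*(l)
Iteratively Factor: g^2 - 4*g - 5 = (g + 1)*(g - 5)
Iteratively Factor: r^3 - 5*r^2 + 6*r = (r - 3)*(r^2 - 2*r) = r*(r - 3)*(r - 2)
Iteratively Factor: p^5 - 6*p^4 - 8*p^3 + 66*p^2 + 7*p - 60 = (p - 4)*(p^4 - 2*p^3 - 16*p^2 + 2*p + 15) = (p - 4)*(p + 1)*(p^3 - 3*p^2 - 13*p + 15) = (p - 5)*(p - 4)*(p + 1)*(p^2 + 2*p - 3) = (p - 5)*(p - 4)*(p + 1)*(p + 3)*(p - 1)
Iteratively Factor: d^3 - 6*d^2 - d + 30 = (d + 2)*(d^2 - 8*d + 15) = (d - 3)*(d + 2)*(d - 5)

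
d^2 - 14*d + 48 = (d - 8)*(d - 6)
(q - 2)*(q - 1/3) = q^2 - 7*q/3 + 2/3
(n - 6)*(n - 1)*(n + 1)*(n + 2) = n^4 - 4*n^3 - 13*n^2 + 4*n + 12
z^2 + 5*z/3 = z*(z + 5/3)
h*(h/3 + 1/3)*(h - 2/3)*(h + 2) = h^4/3 + 7*h^3/9 - 4*h/9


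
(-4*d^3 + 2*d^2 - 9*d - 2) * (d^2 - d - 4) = -4*d^5 + 6*d^4 + 5*d^3 - d^2 + 38*d + 8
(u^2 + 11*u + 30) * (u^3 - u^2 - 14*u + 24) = u^5 + 10*u^4 + 5*u^3 - 160*u^2 - 156*u + 720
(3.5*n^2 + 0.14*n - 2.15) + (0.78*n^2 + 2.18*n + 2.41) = 4.28*n^2 + 2.32*n + 0.26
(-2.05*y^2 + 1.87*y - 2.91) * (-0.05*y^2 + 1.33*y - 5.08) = 0.1025*y^4 - 2.82*y^3 + 13.0466*y^2 - 13.3699*y + 14.7828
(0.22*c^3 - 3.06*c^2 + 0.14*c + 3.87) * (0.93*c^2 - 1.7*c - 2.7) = 0.2046*c^5 - 3.2198*c^4 + 4.7382*c^3 + 11.6231*c^2 - 6.957*c - 10.449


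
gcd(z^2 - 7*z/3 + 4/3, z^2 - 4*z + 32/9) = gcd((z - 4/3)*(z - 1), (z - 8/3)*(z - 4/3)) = z - 4/3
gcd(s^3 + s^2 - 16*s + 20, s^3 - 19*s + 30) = s^2 + 3*s - 10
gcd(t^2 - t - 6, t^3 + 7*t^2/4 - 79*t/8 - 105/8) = t - 3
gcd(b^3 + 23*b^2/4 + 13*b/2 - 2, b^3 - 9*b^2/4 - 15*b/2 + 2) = b^2 + 7*b/4 - 1/2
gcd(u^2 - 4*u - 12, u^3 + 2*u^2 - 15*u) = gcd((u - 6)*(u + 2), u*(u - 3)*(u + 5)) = 1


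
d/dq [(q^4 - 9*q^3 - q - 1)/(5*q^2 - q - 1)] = 2*q*(5*q^4 - 24*q^3 + 7*q^2 + 16*q + 5)/(25*q^4 - 10*q^3 - 9*q^2 + 2*q + 1)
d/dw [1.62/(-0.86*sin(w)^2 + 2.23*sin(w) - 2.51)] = (2.7864*sin(w) - 3.6126)*cos(w)/(0.86*sin(w)^2 - 2.23*sin(w) + 2.51)^2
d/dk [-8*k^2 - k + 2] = -16*k - 1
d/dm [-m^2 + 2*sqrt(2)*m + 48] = -2*m + 2*sqrt(2)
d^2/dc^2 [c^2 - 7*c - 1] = 2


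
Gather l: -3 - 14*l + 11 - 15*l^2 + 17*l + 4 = -15*l^2 + 3*l + 12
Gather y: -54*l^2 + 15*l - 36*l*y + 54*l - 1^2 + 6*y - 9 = -54*l^2 + 69*l + y*(6 - 36*l) - 10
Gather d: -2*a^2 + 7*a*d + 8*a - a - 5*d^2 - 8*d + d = -2*a^2 + 7*a - 5*d^2 + d*(7*a - 7)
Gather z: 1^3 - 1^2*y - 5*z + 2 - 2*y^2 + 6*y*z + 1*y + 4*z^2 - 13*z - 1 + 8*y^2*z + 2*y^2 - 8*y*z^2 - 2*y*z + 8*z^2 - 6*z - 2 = z^2*(12 - 8*y) + z*(8*y^2 + 4*y - 24)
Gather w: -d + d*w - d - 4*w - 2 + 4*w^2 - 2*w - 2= -2*d + 4*w^2 + w*(d - 6) - 4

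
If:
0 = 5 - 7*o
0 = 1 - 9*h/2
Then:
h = 2/9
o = 5/7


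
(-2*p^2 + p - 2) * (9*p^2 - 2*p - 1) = -18*p^4 + 13*p^3 - 18*p^2 + 3*p + 2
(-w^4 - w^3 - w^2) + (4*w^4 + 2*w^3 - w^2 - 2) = 3*w^4 + w^3 - 2*w^2 - 2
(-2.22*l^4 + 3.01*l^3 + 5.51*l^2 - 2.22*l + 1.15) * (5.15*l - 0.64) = -11.433*l^5 + 16.9223*l^4 + 26.4501*l^3 - 14.9594*l^2 + 7.3433*l - 0.736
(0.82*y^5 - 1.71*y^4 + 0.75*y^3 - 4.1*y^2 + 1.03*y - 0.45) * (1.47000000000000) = 1.2054*y^5 - 2.5137*y^4 + 1.1025*y^3 - 6.027*y^2 + 1.5141*y - 0.6615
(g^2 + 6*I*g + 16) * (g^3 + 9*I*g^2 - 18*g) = g^5 + 15*I*g^4 - 56*g^3 + 36*I*g^2 - 288*g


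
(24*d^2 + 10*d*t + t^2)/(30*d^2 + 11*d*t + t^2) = (4*d + t)/(5*d + t)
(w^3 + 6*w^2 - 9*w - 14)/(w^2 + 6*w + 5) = (w^2 + 5*w - 14)/(w + 5)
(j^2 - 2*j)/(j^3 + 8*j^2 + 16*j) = (j - 2)/(j^2 + 8*j + 16)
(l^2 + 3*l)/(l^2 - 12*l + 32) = l*(l + 3)/(l^2 - 12*l + 32)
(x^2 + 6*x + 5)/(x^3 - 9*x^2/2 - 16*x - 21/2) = 2*(x + 5)/(2*x^2 - 11*x - 21)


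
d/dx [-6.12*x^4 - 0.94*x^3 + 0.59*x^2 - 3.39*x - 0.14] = -24.48*x^3 - 2.82*x^2 + 1.18*x - 3.39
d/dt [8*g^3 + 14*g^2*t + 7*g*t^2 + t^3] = 14*g^2 + 14*g*t + 3*t^2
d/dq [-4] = 0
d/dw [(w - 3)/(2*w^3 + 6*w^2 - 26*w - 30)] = (-w - 3)/(w^4 + 12*w^3 + 46*w^2 + 60*w + 25)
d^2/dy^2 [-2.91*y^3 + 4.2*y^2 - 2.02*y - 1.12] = 8.4 - 17.46*y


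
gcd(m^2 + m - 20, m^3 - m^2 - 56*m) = 1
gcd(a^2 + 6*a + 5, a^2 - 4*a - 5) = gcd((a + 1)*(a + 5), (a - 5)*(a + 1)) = a + 1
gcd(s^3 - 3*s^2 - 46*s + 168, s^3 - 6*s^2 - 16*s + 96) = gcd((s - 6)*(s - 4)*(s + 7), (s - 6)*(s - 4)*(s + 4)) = s^2 - 10*s + 24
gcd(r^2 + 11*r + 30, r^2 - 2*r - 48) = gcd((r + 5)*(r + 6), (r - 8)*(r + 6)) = r + 6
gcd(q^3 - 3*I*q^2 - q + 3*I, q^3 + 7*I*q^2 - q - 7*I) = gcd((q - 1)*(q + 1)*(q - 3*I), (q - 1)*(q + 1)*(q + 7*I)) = q^2 - 1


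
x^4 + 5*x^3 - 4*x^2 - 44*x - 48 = (x - 3)*(x + 2)^2*(x + 4)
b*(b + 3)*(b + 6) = b^3 + 9*b^2 + 18*b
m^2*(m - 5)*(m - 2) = m^4 - 7*m^3 + 10*m^2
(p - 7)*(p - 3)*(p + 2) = p^3 - 8*p^2 + p + 42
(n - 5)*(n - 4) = n^2 - 9*n + 20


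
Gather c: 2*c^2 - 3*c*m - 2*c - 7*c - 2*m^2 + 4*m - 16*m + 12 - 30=2*c^2 + c*(-3*m - 9) - 2*m^2 - 12*m - 18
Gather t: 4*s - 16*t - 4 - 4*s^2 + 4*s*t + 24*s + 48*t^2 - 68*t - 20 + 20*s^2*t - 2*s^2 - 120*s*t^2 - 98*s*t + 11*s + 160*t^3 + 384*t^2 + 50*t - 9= -6*s^2 + 39*s + 160*t^3 + t^2*(432 - 120*s) + t*(20*s^2 - 94*s - 34) - 33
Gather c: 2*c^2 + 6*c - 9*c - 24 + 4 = 2*c^2 - 3*c - 20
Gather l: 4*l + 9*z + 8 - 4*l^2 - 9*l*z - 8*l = -4*l^2 + l*(-9*z - 4) + 9*z + 8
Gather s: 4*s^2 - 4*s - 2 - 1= 4*s^2 - 4*s - 3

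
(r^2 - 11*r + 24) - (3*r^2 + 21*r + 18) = -2*r^2 - 32*r + 6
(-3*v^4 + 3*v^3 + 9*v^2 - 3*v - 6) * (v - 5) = -3*v^5 + 18*v^4 - 6*v^3 - 48*v^2 + 9*v + 30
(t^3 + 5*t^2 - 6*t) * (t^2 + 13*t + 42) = t^5 + 18*t^4 + 101*t^3 + 132*t^2 - 252*t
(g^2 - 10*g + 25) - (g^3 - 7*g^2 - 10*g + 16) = -g^3 + 8*g^2 + 9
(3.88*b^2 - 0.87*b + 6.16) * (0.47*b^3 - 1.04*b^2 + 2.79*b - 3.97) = 1.8236*b^5 - 4.4441*b^4 + 14.6252*b^3 - 24.2373*b^2 + 20.6403*b - 24.4552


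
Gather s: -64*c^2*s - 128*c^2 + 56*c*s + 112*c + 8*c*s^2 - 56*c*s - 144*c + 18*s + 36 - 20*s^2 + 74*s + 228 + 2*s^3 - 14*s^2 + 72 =-128*c^2 - 32*c + 2*s^3 + s^2*(8*c - 34) + s*(92 - 64*c^2) + 336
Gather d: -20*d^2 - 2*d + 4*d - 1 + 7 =-20*d^2 + 2*d + 6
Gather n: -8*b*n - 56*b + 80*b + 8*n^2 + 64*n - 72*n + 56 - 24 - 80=24*b + 8*n^2 + n*(-8*b - 8) - 48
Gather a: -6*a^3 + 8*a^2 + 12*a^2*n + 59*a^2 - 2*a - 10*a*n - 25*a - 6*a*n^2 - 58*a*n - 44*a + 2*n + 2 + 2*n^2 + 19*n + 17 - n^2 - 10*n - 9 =-6*a^3 + a^2*(12*n + 67) + a*(-6*n^2 - 68*n - 71) + n^2 + 11*n + 10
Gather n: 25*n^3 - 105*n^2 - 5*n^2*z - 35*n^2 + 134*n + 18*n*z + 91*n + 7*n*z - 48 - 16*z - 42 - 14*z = 25*n^3 + n^2*(-5*z - 140) + n*(25*z + 225) - 30*z - 90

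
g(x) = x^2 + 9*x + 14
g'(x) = 2*x + 9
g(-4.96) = -6.04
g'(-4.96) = -0.92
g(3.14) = 52.12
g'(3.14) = 15.28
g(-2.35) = -1.63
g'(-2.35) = 4.30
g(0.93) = 23.23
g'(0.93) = 10.86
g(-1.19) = 4.71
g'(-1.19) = 6.62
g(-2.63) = -2.75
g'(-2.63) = 3.74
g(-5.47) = -5.31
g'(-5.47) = -1.94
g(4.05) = 66.85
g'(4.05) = 17.10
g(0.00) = 14.00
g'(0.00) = 9.00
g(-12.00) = 50.00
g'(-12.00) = -15.00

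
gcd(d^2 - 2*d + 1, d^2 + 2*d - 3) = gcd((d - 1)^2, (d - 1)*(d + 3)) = d - 1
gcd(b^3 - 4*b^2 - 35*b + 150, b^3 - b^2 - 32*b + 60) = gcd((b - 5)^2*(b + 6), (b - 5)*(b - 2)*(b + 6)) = b^2 + b - 30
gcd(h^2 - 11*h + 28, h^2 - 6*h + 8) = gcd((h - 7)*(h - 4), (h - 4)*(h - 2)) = h - 4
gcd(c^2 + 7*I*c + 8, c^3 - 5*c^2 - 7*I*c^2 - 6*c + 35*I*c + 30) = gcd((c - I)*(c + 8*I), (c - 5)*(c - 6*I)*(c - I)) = c - I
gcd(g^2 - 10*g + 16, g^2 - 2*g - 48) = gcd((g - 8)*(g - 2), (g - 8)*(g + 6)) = g - 8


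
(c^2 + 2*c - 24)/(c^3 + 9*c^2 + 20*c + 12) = (c - 4)/(c^2 + 3*c + 2)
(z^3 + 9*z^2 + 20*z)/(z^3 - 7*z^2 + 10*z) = (z^2 + 9*z + 20)/(z^2 - 7*z + 10)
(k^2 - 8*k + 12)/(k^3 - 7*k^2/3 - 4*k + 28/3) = 3*(k - 6)/(3*k^2 - k - 14)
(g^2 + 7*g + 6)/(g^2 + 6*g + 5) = (g + 6)/(g + 5)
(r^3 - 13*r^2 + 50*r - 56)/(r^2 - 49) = (r^2 - 6*r + 8)/(r + 7)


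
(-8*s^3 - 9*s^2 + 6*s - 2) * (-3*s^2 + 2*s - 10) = 24*s^5 + 11*s^4 + 44*s^3 + 108*s^2 - 64*s + 20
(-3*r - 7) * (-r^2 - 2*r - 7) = 3*r^3 + 13*r^2 + 35*r + 49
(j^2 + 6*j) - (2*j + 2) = j^2 + 4*j - 2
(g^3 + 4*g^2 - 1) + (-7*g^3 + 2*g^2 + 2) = -6*g^3 + 6*g^2 + 1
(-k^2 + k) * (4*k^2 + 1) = -4*k^4 + 4*k^3 - k^2 + k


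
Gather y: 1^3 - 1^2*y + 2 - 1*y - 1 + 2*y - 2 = 0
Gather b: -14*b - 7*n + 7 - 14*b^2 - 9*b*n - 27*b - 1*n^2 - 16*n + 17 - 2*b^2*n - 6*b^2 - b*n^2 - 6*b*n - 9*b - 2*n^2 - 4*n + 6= b^2*(-2*n - 20) + b*(-n^2 - 15*n - 50) - 3*n^2 - 27*n + 30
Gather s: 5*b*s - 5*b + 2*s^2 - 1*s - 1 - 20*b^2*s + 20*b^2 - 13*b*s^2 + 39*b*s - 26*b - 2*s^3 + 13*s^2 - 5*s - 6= 20*b^2 - 31*b - 2*s^3 + s^2*(15 - 13*b) + s*(-20*b^2 + 44*b - 6) - 7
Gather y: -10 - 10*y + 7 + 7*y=-3*y - 3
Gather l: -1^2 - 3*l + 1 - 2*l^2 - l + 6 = -2*l^2 - 4*l + 6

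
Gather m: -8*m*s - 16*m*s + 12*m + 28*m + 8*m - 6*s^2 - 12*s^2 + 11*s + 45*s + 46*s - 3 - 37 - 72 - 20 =m*(48 - 24*s) - 18*s^2 + 102*s - 132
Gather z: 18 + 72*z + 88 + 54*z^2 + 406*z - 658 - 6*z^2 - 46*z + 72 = 48*z^2 + 432*z - 480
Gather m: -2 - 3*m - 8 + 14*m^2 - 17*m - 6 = 14*m^2 - 20*m - 16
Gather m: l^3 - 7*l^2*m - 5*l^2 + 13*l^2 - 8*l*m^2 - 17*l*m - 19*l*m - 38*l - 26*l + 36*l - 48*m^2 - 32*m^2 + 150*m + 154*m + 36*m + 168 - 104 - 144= l^3 + 8*l^2 - 28*l + m^2*(-8*l - 80) + m*(-7*l^2 - 36*l + 340) - 80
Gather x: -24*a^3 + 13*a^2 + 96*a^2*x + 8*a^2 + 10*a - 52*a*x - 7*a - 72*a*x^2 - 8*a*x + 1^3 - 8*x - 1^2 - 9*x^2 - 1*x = -24*a^3 + 21*a^2 + 3*a + x^2*(-72*a - 9) + x*(96*a^2 - 60*a - 9)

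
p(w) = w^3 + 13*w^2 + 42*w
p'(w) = 3*w^2 + 26*w + 42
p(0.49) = 23.82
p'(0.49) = 55.46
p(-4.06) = -23.16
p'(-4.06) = -14.11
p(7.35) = 1408.06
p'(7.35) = 395.17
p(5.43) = 771.47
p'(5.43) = 271.63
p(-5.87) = -0.86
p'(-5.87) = -7.25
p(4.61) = 567.87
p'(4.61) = 225.62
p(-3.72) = -27.82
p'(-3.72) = -13.20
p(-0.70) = -23.37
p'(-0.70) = 25.27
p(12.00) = 4104.00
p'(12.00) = 786.00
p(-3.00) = -36.00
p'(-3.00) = -9.00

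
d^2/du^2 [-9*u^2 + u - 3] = -18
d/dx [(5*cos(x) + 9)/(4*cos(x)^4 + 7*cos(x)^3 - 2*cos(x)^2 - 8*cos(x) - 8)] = 16*(60*cos(x)^4 + 214*cos(x)^3 + 179*cos(x)^2 - 36*cos(x) - 32)*sin(x)/(16*sin(x)^4 - 24*sin(x)^2 - 11*cos(x) + 7*cos(3*x) - 24)^2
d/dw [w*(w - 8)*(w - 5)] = 3*w^2 - 26*w + 40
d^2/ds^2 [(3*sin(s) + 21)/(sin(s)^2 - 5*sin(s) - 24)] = 3*(sin(s)^5 + 33*sin(s)^4 + 37*sin(s)^3 + 685*sin(s)^2 - 198*sin(s) - 446)/(-sin(s)^2 + 5*sin(s) + 24)^3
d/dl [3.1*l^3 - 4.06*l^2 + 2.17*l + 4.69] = 9.3*l^2 - 8.12*l + 2.17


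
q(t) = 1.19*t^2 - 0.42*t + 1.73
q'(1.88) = 4.05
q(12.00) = 168.05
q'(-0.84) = -2.42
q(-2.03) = 7.49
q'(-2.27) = -5.82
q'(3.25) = 7.32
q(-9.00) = 101.90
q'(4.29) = 9.79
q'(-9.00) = -21.84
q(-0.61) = 2.43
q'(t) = 2.38*t - 0.42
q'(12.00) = 28.14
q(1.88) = 5.15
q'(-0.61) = -1.87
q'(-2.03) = -5.25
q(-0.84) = 2.92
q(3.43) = 14.29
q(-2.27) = 8.82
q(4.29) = 21.83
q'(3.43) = 7.74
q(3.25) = 12.93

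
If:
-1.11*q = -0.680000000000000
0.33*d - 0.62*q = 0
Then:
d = 1.15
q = 0.61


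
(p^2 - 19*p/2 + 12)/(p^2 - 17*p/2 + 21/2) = (p - 8)/(p - 7)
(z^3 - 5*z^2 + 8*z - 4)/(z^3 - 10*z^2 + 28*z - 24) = (z - 1)/(z - 6)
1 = 1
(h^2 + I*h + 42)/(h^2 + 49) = (h - 6*I)/(h - 7*I)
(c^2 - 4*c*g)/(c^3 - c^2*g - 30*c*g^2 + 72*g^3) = c/(c^2 + 3*c*g - 18*g^2)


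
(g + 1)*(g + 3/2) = g^2 + 5*g/2 + 3/2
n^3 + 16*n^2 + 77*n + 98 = (n + 2)*(n + 7)^2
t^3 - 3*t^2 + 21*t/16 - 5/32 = (t - 5/2)*(t - 1/4)^2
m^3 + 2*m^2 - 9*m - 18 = (m - 3)*(m + 2)*(m + 3)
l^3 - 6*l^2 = l^2*(l - 6)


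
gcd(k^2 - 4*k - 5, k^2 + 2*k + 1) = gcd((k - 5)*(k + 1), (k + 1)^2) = k + 1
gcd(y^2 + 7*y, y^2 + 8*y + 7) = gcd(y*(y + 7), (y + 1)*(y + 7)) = y + 7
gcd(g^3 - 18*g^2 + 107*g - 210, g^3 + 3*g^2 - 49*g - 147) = g - 7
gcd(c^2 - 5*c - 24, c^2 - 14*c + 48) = c - 8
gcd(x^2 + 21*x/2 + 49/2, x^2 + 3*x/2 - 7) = x + 7/2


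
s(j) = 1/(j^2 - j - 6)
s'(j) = (1 - 2*j)/(j^2 - j - 6)^2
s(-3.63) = 0.09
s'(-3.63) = 0.07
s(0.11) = -0.16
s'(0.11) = 0.02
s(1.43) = -0.19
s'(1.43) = -0.06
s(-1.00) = -0.25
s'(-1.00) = 0.19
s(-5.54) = 0.03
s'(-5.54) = 0.01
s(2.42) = -0.39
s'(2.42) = -0.58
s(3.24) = 0.80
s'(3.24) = -3.46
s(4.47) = 0.11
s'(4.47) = -0.09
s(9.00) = 0.02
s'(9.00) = 0.00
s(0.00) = -0.17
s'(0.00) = 0.03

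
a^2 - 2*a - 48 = (a - 8)*(a + 6)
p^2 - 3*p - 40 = (p - 8)*(p + 5)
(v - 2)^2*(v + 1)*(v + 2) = v^4 - v^3 - 6*v^2 + 4*v + 8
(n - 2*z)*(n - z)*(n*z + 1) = n^3*z - 3*n^2*z^2 + n^2 + 2*n*z^3 - 3*n*z + 2*z^2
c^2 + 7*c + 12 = (c + 3)*(c + 4)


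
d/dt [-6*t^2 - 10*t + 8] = -12*t - 10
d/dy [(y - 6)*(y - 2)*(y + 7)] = 3*y^2 - 2*y - 44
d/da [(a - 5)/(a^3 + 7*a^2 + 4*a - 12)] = (a^3 + 7*a^2 + 4*a - (a - 5)*(3*a^2 + 14*a + 4) - 12)/(a^3 + 7*a^2 + 4*a - 12)^2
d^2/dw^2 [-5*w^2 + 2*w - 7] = -10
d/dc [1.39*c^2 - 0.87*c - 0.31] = 2.78*c - 0.87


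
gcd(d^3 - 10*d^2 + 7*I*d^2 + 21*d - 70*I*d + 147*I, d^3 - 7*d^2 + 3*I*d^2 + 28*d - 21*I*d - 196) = d^2 + d*(-7 + 7*I) - 49*I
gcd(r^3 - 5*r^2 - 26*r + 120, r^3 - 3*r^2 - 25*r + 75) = r + 5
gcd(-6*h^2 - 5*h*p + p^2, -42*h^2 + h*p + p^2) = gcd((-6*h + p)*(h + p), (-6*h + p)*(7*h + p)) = -6*h + p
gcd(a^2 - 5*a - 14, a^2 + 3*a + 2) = a + 2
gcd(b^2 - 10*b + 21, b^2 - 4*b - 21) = b - 7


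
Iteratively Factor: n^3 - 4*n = (n - 2)*(n^2 + 2*n) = (n - 2)*(n + 2)*(n)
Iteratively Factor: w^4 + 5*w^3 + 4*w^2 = (w)*(w^3 + 5*w^2 + 4*w) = w*(w + 1)*(w^2 + 4*w) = w^2*(w + 1)*(w + 4)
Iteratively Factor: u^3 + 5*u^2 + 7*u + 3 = (u + 1)*(u^2 + 4*u + 3) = (u + 1)^2*(u + 3)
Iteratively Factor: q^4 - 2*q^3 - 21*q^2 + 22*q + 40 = (q - 5)*(q^3 + 3*q^2 - 6*q - 8) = (q - 5)*(q + 4)*(q^2 - q - 2) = (q - 5)*(q - 2)*(q + 4)*(q + 1)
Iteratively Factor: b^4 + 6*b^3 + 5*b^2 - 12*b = (b)*(b^3 + 6*b^2 + 5*b - 12) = b*(b + 4)*(b^2 + 2*b - 3) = b*(b - 1)*(b + 4)*(b + 3)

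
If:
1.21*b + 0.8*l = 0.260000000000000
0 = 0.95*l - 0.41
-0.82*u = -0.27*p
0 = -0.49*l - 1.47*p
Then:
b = -0.07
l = 0.43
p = -0.14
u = -0.05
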